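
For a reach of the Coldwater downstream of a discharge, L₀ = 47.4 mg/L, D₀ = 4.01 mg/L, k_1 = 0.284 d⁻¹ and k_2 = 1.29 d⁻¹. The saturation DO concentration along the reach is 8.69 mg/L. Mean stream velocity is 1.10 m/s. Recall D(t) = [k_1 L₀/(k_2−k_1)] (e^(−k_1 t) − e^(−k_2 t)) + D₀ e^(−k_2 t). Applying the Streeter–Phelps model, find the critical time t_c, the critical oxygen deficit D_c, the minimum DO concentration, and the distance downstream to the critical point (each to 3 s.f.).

t_c ≈ 1.15 d; D_c ≈ 7.53 mg/L; min DO ≈ 1.16 mg/L; x_c ≈ 109 km

t_c = [1/(k_2−k_1)] ln[(k_2/k_1)(1 − D₀(k_2−k_1)/(k_1 L₀))]
= [1/(1.29−0.284)] ln[(1.29/0.284)(1 − 4.01×1.006/(0.284×47.4))]
= (1/1.006) ln[4.542 × 0.7003] = 0.9940 × ln(3.181) = 0.9940 × 1.157 = 1.150 d.
L(t_c) = L₀ e^(−k_1 t_c) = 47.4 × 0.7213 = 34.19 mg/L, and at the critical point k_2 D_c = k_1 L, so D_c = (0.284/1.29) × 34.19 = 7.527 mg/L.
Minimum DO = C_s − D_c = 8.69 − 7.527 = 1.163 mg/L.
x_c = v t_c = 1.10 m/s × 1.150 d × 86400 s/d = 109300 m ≈ 109 km.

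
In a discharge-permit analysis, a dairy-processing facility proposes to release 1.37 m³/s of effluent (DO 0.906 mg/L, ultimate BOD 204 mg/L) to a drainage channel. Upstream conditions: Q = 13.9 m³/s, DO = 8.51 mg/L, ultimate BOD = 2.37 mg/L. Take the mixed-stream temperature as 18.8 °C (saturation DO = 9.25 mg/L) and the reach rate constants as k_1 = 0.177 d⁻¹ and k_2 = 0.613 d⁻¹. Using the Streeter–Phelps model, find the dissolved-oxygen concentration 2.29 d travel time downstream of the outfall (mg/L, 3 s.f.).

DO ≈ 5.40 mg/L

Mixed DO = (13.9×8.51 + 1.37×0.906)/(13.9+1.37) = 119.5/15.27 = 7.828 mg/L.
Mixed L₀ = (13.9×2.37 + 1.37×204)/(15.27) = 312.4/15.27 = 20.46 mg/L.
Initial deficit D₀ = C_s − DO₀ = 9.25 − 7.828 = 1.422 mg/L.
D(2.29) = [0.177×20.46/(0.613−0.177)](e^(−0.177×2.29) − e^(−0.613×2.29)) + 1.422 e^(−0.613×2.29)
= 8.306 × (0.6668 − 0.2457) + 1.422 × 0.2457 = 3.847 mg/L.
DO = 9.25 − 3.847 = 5.403 mg/L.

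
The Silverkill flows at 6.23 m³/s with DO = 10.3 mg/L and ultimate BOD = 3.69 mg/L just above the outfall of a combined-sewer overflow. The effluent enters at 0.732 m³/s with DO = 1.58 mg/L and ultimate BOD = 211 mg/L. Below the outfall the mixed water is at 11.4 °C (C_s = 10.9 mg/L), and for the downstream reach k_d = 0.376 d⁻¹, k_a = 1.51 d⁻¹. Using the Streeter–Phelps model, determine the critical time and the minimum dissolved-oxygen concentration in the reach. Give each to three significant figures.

t_c ≈ 1.05 d; minimum DO ≈ 6.63 mg/L

Mixed DO = (6.23×10.3 + 0.732×1.58)/(6.23+0.732) = 65.33/6.962 = 9.383 mg/L.
Mixed L₀ = (6.23×3.69 + 0.732×211)/(6.962) = 177.4/6.962 = 25.49 mg/L.
Initial deficit D₀ = C_s − DO₀ = 10.9 − 9.383 = 1.517 mg/L.
t_c = (1/1.134) ln[(1.51/0.376)(1 − 1.517×1.134/(0.376×25.49))] = 0.8818 × ln(3.295) = 1.052 d.
D_c = (0.376/1.51) × 25.49 × e^(−0.376×1.052) = 0.2490 × 25.49 × 0.6734 = 4.274 mg/L.
Minimum DO = 10.9 − 4.274 = 6.626 mg/L.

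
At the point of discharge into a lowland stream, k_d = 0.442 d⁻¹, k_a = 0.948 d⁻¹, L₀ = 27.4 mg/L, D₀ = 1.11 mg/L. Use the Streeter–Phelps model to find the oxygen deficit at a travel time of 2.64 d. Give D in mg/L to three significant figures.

D ≈ 5.58 mg/L

k_d L₀/(k_a−k_d) = 0.442×27.4/(0.948−0.442) = 12.11/0.5060 = 23.93 mg/L.
e^(−k_d t) = e^(−0.442×2.640) = 0.3113; e^(−k_a t) = e^(−0.948×2.640) = 0.08186.
D = 23.93 × (0.3113 − 0.08186) + 1.11 × 0.08186 = 5.492 + 0.09087 = 5.583 mg/L.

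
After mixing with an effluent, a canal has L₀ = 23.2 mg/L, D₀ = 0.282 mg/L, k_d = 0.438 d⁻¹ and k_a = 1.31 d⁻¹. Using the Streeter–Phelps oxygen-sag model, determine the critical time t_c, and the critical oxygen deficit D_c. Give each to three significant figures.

At the critical point dD/dt = 0, so k_d L₀ e^(−k_d t) = k_a D. Substituting D(t) from the Streeter–Phelps equation and solving for t gives
t_c = ln[(k_a/k_d)(1 − D₀(k_a−k_d)/(k_d L₀))] / (k_a−k_d).
Here k_a−k_d = 0.8720 d⁻¹ and 1 − D₀(k_a−k_d)/(k_d L₀) = 1 − 0.282×0.8720/(0.438×23.2) = 0.9758, so
t_c = ln(2.991 × 0.9758) / 0.8720 = 1.071 / 0.8720 = 1.228 d.
L(t_c) = L₀ e^(−k_d t_c) = 23.2 × 0.5839 = 13.55 mg/L, and at the critical point k_a D_c = k_d L, so D_c = (0.438/1.31) × 13.55 = 4.529 mg/L.

t_c ≈ 1.23 d; D_c ≈ 4.53 mg/L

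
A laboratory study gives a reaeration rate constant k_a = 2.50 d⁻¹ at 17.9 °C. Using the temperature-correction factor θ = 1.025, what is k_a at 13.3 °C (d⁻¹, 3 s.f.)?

k_a ≈ 2.23 d⁻¹

k_a(T₂) = k_a(T₁) · θ^(T₂−T₁) = 2.50 × 1.025^(13.3−17.9)
= 2.50 × 1.025^-4.60 = 2.50 × 0.8926 = 2.232 d⁻¹.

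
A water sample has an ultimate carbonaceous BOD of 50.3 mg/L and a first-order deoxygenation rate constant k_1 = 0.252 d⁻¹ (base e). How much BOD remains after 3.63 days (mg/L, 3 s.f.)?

L ≈ 20.2 mg/L

L_t = L₀ e^(−k_1 t) = 50.3 × e^(−0.252×3.63) = 50.3 × 0.4006 = 20.15 mg/L.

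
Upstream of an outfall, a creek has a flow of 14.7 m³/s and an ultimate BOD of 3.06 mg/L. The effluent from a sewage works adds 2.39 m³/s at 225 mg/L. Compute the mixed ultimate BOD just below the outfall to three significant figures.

34.1 mg/L

Flow-weighted mixing: C = (Q_r C_r + Q_w C_w)/(Q_r + Q_w)
= (14.7×3.06 + 2.39×225)/(14.7 + 2.39) = 582.7/17.09 = 34.10 mg/L.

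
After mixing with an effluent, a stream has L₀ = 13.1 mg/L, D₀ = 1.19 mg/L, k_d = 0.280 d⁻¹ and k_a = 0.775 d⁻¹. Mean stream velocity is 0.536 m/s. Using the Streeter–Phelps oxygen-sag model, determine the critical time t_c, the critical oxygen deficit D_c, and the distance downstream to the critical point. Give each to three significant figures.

t_c ≈ 1.70 d; D_c ≈ 2.94 mg/L; x_c ≈ 78.9 km

With k_a/k_d = 2.768 and 1 − D₀(k_a−k_d)/(k_d L₀) = 0.8394,
t_c = ln(2.768 × 0.8394) / (0.775 − 0.280) = ln(2.323) / 0.4950 = 0.8430/0.4950 = 1.703 d.
L(t_c) = L₀ e^(−k_d t_c) = 13.1 × 0.6207 = 8.132 mg/L, and at the critical point k_a D_c = k_d L, so D_c = (0.280/0.775) × 8.132 = 2.938 mg/L.
x_c = v t_c = 0.536 m/s × 1.703 d × 86400 s/d = 78870 m ≈ 78.9 km.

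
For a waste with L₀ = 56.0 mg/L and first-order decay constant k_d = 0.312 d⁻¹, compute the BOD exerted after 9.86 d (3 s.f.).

y_t = L₀(1 − e^(−k_d t)) = 56.0 × (1 − e^(−0.312×9.86))
= 56.0 × (1 − 0.04613) = 56.0 × 0.9539 = 53.42 mg/L.

y ≈ 53.4 mg/L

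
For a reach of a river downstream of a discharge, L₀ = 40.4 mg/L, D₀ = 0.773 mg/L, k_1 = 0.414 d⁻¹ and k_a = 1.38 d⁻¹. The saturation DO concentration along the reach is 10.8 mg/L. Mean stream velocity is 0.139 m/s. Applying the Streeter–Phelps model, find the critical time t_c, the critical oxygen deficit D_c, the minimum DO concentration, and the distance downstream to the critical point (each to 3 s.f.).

At the critical point dD/dt = 0, so k_1 L₀ e^(−k_1 t) = k_a D. Substituting D(t) from the Streeter–Phelps equation and solving for t gives
t_c = ln[(k_a/k_1)(1 − D₀(k_a−k_1)/(k_1 L₀))] / (k_a−k_1).
Here k_a−k_1 = 0.9660 d⁻¹ and 1 − D₀(k_a−k_1)/(k_1 L₀) = 1 − 0.773×0.9660/(0.414×40.4) = 0.9554, so
t_c = ln(3.333 × 0.9554) / 0.9660 = 1.158 / 0.9660 = 1.199 d.
D_c = (k_1/k_a) L₀ e^(−k_1 t_c) = (0.414/1.38) × 40.4 × e^(−0.414×1.199) = 0.3000 × 40.4 × 0.6087 = 7.378 mg/L.
Minimum DO = C_s − D_c = 10.8 − 7.378 = 3.422 mg/L.
x_c = v t_c = 0.139 m/s × 1.199 d × 86400 s/d = 14400 m ≈ 14.4 km.

t_c ≈ 1.20 d; D_c ≈ 7.38 mg/L; min DO ≈ 3.42 mg/L; x_c ≈ 14.4 km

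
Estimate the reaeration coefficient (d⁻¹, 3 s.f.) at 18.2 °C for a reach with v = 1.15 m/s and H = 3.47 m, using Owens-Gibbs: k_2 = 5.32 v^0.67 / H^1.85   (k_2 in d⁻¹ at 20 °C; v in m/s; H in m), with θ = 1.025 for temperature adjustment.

k_2 ≈ 0.559 d⁻¹

k_2(20) = 5.32 × 1.15^0.67 / 3.47^1.85 = 5.32 × 1.098 / 9.991 = 0.5847 d⁻¹.
k_2(18.2) = 0.5847 × 1.025^(18.2−20) = 0.5847 × 0.9565 = 0.5593 d⁻¹.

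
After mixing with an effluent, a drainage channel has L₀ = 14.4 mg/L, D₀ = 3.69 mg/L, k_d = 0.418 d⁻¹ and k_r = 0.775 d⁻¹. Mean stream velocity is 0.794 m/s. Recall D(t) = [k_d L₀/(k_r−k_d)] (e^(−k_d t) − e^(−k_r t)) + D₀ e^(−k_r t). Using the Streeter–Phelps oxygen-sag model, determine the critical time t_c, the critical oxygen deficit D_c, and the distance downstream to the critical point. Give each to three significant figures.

At the critical point dD/dt = 0, so k_d L₀ e^(−k_d t) = k_r D. Substituting D(t) from the Streeter–Phelps equation and solving for t gives
t_c = ln[(k_r/k_d)(1 − D₀(k_r−k_d)/(k_d L₀))] / (k_r−k_d).
Here k_r−k_d = 0.3570 d⁻¹ and 1 − D₀(k_r−k_d)/(k_d L₀) = 1 − 3.69×0.3570/(0.418×14.4) = 0.7811, so
t_c = ln(1.854 × 0.7811) / 0.3570 = 0.3704 / 0.3570 = 1.038 d.
D_c = (k_d/k_r) L₀ e^(−k_d t_c) = (0.418/0.775) × 14.4 × e^(−0.418×1.038) = 0.5394 × 14.4 × 0.6481 = 5.034 mg/L.
x_c = v t_c = 0.794 m/s × 1.038 d × 86400 s/d = 71170 m ≈ 71.2 km.

t_c ≈ 1.04 d; D_c ≈ 5.03 mg/L; x_c ≈ 71.2 km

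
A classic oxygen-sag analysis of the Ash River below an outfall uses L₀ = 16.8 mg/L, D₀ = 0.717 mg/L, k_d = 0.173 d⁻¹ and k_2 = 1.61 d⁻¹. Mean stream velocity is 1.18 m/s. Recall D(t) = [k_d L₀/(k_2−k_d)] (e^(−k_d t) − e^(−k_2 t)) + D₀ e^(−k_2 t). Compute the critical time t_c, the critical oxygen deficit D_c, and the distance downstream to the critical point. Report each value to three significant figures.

t_c ≈ 1.25 d; D_c ≈ 1.45 mg/L; x_c ≈ 127 km

At the critical point dD/dt = 0, so k_d L₀ e^(−k_d t) = k_2 D. Substituting D(t) from the Streeter–Phelps equation and solving for t gives
t_c = ln[(k_2/k_d)(1 − D₀(k_2−k_d)/(k_d L₀))] / (k_2−k_d).
Here k_2−k_d = 1.437 d⁻¹ and 1 − D₀(k_2−k_d)/(k_d L₀) = 1 − 0.717×1.437/(0.173×16.8) = 0.6455, so
t_c = ln(9.306 × 0.6455) / 1.437 = 1.793 / 1.437 = 1.248 d.
D_c = (k_d/k_2) L₀ e^(−k_d t_c) = (0.173/1.61) × 16.8 × e^(−0.173×1.248) = 0.1075 × 16.8 × 0.8059 = 1.455 mg/L.
x_c = v t_c = 1.18 m/s × 1.248 d × 86400 s/d = 127200 m ≈ 127 km.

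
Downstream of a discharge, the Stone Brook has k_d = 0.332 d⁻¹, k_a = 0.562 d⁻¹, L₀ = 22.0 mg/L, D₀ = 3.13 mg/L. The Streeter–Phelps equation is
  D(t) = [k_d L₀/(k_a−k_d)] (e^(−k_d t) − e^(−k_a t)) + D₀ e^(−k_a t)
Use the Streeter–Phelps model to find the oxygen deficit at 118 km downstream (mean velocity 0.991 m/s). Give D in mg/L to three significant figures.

Travel time t = x/v = 118 km / (0.991 m/s) = 118000 m / 0.991 m/s = 119100 s = 1.378 d.
k_d L₀/(k_a−k_d) = 0.332×22.0/(0.562−0.332) = 7.304/0.2300 = 31.76 mg/L.
e^(−k_d t) = e^(−0.332×1.378) = 0.6328; e^(−k_a t) = e^(−0.562×1.378) = 0.4609.
D = 31.76 × (0.6328 − 0.4609) + 3.13 × 0.4609 = 5.459 + 1.443 = 6.902 mg/L.

D ≈ 6.90 mg/L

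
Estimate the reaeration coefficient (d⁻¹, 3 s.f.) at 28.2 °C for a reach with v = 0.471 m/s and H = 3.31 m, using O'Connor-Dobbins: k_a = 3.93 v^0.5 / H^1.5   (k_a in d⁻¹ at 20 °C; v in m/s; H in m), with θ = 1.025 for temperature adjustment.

k_a(20) = 3.93 × 0.471^0.5 / 3.31^1.5 = 3.93 × 0.6863 / 6.022 = 0.4479 d⁻¹.
k_a(28.2) = 0.4479 × 1.025^(28.2−20) = 0.4479 × 1.224 = 0.5484 d⁻¹.

k_a ≈ 0.548 d⁻¹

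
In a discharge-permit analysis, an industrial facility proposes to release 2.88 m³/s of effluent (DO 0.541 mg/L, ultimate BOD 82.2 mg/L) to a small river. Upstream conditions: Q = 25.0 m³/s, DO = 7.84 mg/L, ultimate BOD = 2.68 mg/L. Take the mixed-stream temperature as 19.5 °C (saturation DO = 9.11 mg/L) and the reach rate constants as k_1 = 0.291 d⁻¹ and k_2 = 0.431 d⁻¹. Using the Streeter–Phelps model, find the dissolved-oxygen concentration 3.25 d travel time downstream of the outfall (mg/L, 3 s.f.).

Mixed DO = (25.0×7.84 + 2.88×0.541)/(25.0+2.88) = 197.6/27.88 = 7.086 mg/L.
Mixed L₀ = (25.0×2.68 + 2.88×82.2)/(27.88) = 303.7/27.88 = 10.89 mg/L.
Initial deficit D₀ = C_s − DO₀ = 9.11 − 7.086 = 2.024 mg/L.
D(3.25) = [0.291×10.89/(0.431−0.291)](e^(−0.291×3.25) − e^(−0.431×3.25)) + 2.024 e^(−0.431×3.25)
= 22.64 × (0.3884 − 0.2464) + 2.024 × 0.2464 = 3.714 mg/L.
DO = 9.11 − 3.714 = 5.396 mg/L.

DO ≈ 5.40 mg/L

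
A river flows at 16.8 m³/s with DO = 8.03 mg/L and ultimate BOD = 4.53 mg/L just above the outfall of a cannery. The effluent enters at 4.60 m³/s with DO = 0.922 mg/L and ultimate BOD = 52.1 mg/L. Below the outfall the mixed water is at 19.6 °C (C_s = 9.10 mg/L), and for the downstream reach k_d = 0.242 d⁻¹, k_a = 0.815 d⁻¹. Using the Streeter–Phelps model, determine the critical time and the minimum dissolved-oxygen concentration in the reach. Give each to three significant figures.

t_c ≈ 1.18 d; minimum DO ≈ 5.81 mg/L

Mixed DO = (16.8×8.03 + 4.60×0.922)/(16.8+4.60) = 139.1/21.40 = 6.502 mg/L.
Mixed L₀ = (16.8×4.53 + 4.60×52.1)/(21.40) = 315.8/21.40 = 14.76 mg/L.
Initial deficit D₀ = C_s − DO₀ = 9.10 − 6.502 = 2.598 mg/L.
t_c = (1/0.5730) ln[(0.815/0.242)(1 − 2.598×0.5730/(0.242×14.76))] = 1.745 × ln(1.964) = 1.178 d.
D_c = (0.242/0.815) × 14.76 × e^(−0.242×1.178) = 0.2969 × 14.76 × 0.7520 = 3.295 mg/L.
Minimum DO = 9.10 − 3.295 = 5.805 mg/L.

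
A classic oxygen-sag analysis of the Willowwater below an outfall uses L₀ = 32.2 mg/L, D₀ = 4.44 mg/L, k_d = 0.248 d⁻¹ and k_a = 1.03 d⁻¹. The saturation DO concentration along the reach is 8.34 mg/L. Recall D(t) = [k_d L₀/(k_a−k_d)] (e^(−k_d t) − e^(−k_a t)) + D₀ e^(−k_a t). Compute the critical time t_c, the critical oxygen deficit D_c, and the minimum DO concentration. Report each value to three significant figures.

At the critical point dD/dt = 0, so k_d L₀ e^(−k_d t) = k_a D. Substituting D(t) from the Streeter–Phelps equation and solving for t gives
t_c = ln[(k_a/k_d)(1 − D₀(k_a−k_d)/(k_d L₀))] / (k_a−k_d).
Here k_a−k_d = 0.7820 d⁻¹ and 1 − D₀(k_a−k_d)/(k_d L₀) = 1 − 4.44×0.7820/(0.248×32.2) = 0.5652, so
t_c = ln(4.153 × 0.5652) / 0.7820 = 0.8533 / 0.7820 = 1.091 d.
L(t_c) = L₀ e^(−k_d t_c) = 32.2 × 0.7629 = 24.57 mg/L, and at the critical point k_a D_c = k_d L, so D_c = (0.248/1.03) × 24.57 = 5.915 mg/L.
Minimum DO = C_s − D_c = 8.34 − 5.915 = 2.425 mg/L.

t_c ≈ 1.09 d; D_c ≈ 5.91 mg/L; min DO ≈ 2.43 mg/L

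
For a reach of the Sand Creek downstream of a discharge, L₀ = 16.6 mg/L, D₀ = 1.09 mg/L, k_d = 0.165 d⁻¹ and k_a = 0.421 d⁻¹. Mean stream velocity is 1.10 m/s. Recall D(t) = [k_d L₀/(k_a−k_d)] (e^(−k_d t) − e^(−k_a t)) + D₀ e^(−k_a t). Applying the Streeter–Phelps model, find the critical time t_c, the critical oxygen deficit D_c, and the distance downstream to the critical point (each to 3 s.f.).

At the critical point dD/dt = 0, so k_d L₀ e^(−k_d t) = k_a D. Substituting D(t) from the Streeter–Phelps equation and solving for t gives
t_c = ln[(k_a/k_d)(1 − D₀(k_a−k_d)/(k_d L₀))] / (k_a−k_d).
Here k_a−k_d = 0.2560 d⁻¹ and 1 − D₀(k_a−k_d)/(k_d L₀) = 1 − 1.09×0.2560/(0.165×16.6) = 0.8981, so
t_c = ln(2.552 × 0.8981) / 0.2560 = 0.8292 / 0.2560 = 3.239 d.
L(t_c) = L₀ e^(−k_d t_c) = 16.6 × 0.5860 = 9.727 mg/L, and at the critical point k_a D_c = k_d L, so D_c = (0.165/0.421) × 9.727 = 3.812 mg/L.
x_c = v t_c = 1.10 m/s × 3.239 d × 86400 s/d = 307900 m ≈ 308 km.

t_c ≈ 3.24 d; D_c ≈ 3.81 mg/L; x_c ≈ 308 km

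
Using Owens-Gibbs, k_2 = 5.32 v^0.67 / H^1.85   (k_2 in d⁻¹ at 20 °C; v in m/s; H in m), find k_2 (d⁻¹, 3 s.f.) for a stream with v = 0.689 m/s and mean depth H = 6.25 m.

k_2 ≈ 0.140 d⁻¹

k_2 = 5.32 × 0.689^0.67 / 6.25^1.85 = 5.32 × 0.7791 / 29.67 = 0.1397 d⁻¹.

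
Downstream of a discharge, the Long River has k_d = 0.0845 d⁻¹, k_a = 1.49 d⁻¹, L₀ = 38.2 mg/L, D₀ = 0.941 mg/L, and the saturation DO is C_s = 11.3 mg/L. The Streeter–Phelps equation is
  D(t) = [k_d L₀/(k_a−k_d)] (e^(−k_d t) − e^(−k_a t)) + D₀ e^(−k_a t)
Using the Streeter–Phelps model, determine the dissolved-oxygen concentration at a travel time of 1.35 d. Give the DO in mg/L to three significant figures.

DO ≈ 9.43 mg/L

k_d L₀/(k_a−k_d) = 0.0845×38.2/(1.49−0.0845) = 3.228/1.405 = 2.297 mg/L.
e^(−k_d t) = e^(−0.0845×1.350) = 0.8922; e^(−k_a t) = e^(−1.49×1.350) = 0.1338.
D = 2.297 × (0.8922 − 0.1338) + 0.941 × 0.1338 = 1.742 + 0.1259 = 1.868 mg/L.
DO = C_s − D = 11.3 − 1.868 = 9.432 mg/L.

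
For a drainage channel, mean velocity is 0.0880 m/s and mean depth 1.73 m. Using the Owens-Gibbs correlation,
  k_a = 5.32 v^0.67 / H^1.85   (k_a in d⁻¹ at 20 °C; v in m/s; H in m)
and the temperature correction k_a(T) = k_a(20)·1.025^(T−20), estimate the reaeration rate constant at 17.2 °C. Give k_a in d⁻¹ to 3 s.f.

k_a ≈ 0.353 d⁻¹

k_a(20) = 5.32 × 0.0880^0.67 / 1.73^1.85 = 5.32 × 0.1962 / 2.757 = 0.3787 d⁻¹.
k_a(17.2) = 0.3787 × 1.025^(17.2−20) = 0.3787 × 0.9332 = 0.3534 d⁻¹.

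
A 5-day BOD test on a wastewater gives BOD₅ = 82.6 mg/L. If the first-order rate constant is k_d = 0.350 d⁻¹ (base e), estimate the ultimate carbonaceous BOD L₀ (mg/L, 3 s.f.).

L₀ ≈ 100 mg/L

BOD₅ = L₀(1 − e^(−5k_d)) ⇒ L₀ = BOD₅ / (1 − e^(−5×0.350))
= 82.6 / (1 − 0.1738) = 82.6 / 0.8262 = 99.97 mg/L.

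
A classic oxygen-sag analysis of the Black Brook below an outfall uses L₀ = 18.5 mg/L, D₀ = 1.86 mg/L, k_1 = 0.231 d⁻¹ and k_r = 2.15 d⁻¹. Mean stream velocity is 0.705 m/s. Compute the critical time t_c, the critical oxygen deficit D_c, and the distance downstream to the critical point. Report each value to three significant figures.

With k_r/k_1 = 9.307 and 1 − D₀(k_r−k_1)/(k_1 L₀) = 0.1648,
t_c = ln(9.307 × 0.1648) / (2.15 − 0.231) = ln(1.534) / 1.919 = 0.4276/1.919 = 0.2228 d.
D_c = (k_1/k_r) L₀ e^(−k_1 t_c) = (0.231/2.15) × 18.5 × e^(−0.231×0.2228) = 0.1074 × 18.5 × 0.9498 = 1.888 mg/L.
x_c = v t_c = 0.705 m/s × 0.2228 d × 86400 s/d = 13570 m ≈ 13.6 km.

t_c ≈ 0.223 d; D_c ≈ 1.89 mg/L; x_c ≈ 13.6 km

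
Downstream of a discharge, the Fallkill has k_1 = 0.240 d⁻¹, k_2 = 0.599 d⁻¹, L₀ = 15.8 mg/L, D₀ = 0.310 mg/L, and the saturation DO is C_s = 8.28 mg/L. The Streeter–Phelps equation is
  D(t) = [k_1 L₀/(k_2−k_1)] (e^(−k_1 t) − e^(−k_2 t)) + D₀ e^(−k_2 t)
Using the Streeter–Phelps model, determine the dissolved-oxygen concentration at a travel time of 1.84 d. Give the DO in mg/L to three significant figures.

k_1 L₀/(k_2−k_1) = 0.240×15.8/(0.599−0.240) = 3.792/0.3590 = 10.56 mg/L.
e^(−k_1 t) = e^(−0.240×1.840) = 0.6430; e^(−k_2 t) = e^(−0.599×1.840) = 0.3322.
D = 10.56 × (0.6430 − 0.3322) + 0.310 × 0.3322 = 3.283 + 0.1030 = 3.386 mg/L.
DO = C_s − D = 8.28 − 3.386 = 4.894 mg/L.

DO ≈ 4.89 mg/L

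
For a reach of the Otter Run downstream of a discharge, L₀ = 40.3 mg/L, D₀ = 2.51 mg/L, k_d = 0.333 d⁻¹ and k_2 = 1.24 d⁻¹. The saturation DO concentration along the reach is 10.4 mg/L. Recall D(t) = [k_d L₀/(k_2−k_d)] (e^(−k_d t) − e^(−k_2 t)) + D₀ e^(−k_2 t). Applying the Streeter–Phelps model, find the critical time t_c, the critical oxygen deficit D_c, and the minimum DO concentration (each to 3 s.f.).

At the critical point dD/dt = 0, so k_d L₀ e^(−k_d t) = k_2 D. Substituting D(t) from the Streeter–Phelps equation and solving for t gives
t_c = ln[(k_2/k_d)(1 − D₀(k_2−k_d)/(k_d L₀))] / (k_2−k_d).
Here k_2−k_d = 0.9070 d⁻¹ and 1 − D₀(k_2−k_d)/(k_d L₀) = 1 − 2.51×0.9070/(0.333×40.3) = 0.8304, so
t_c = ln(3.724 × 0.8304) / 0.9070 = 1.129 / 0.9070 = 1.245 d.
D_c = (k_d/k_2) L₀ e^(−k_d t_c) = (0.333/1.24) × 40.3 × e^(−0.333×1.245) = 0.2685 × 40.3 × 0.6607 = 7.151 mg/L.
Minimum DO = C_s − D_c = 10.4 − 7.151 = 3.249 mg/L.

t_c ≈ 1.24 d; D_c ≈ 7.15 mg/L; min DO ≈ 3.25 mg/L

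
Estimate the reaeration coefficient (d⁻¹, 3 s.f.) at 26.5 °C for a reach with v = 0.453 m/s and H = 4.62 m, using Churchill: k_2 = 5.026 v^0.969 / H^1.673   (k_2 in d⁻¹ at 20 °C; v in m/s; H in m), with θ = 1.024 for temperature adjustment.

k_2(20) = 5.026 × 0.453^0.969 / 4.62^1.673 = 5.026 × 0.4643 / 12.94 = 0.1803 d⁻¹.
k_2(26.5) = 0.1803 × 1.024^(26.5−20) = 0.1803 × 1.167 = 0.2104 d⁻¹.

k_2 ≈ 0.210 d⁻¹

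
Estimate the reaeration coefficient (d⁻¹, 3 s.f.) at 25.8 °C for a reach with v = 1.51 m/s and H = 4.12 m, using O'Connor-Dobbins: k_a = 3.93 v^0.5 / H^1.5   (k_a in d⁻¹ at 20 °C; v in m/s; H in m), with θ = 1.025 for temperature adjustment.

k_a ≈ 0.666 d⁻¹

k_a(20) = 3.93 × 1.51^0.5 / 4.12^1.5 = 3.93 × 1.229 / 8.363 = 0.5775 d⁻¹.
k_a(25.8) = 0.5775 × 1.025^(25.8−20) = 0.5775 × 1.154 = 0.6664 d⁻¹.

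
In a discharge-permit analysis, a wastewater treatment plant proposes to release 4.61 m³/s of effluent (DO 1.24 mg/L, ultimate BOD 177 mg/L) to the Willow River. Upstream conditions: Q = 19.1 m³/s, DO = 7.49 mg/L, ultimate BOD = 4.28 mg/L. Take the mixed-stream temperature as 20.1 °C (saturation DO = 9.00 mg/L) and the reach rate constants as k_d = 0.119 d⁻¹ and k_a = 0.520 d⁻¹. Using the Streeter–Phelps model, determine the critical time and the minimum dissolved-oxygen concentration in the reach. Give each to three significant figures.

Mixed DO = (19.1×7.49 + 4.61×1.24)/(19.1+4.61) = 148.8/23.71 = 6.275 mg/L.
Mixed L₀ = (19.1×4.28 + 4.61×177)/(23.71) = 897.7/23.71 = 37.86 mg/L.
Initial deficit D₀ = C_s − DO₀ = 9.00 − 6.275 = 2.725 mg/L.
t_c = (1/0.4010) ln[(0.520/0.119)(1 − 2.725×0.4010/(0.119×37.86))] = 2.494 × ln(3.310) = 2.985 d.
D_c = (0.119/0.520) × 37.86 × e^(−0.119×2.985) = 0.2288 × 37.86 × 0.7010 = 6.074 mg/L.
Minimum DO = 9.00 − 6.074 = 2.926 mg/L.

t_c ≈ 2.98 d; minimum DO ≈ 2.93 mg/L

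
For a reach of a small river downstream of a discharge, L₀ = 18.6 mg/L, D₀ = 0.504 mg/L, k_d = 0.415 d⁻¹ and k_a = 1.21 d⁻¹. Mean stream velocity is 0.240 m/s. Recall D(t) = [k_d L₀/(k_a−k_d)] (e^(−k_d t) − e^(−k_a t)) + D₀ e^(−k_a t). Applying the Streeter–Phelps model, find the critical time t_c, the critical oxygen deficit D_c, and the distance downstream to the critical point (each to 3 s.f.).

t_c ≈ 1.28 d; D_c ≈ 3.75 mg/L; x_c ≈ 26.5 km

With k_a/k_d = 2.916 and 1 − D₀(k_a−k_d)/(k_d L₀) = 0.9481,
t_c = ln(2.916 × 0.9481) / (1.21 − 0.415) = ln(2.764) / 0.7950 = 1.017/0.7950 = 1.279 d.
D_c = (k_d/k_a) L₀ e^(−k_d t_c) = (0.415/1.21) × 18.6 × e^(−0.415×1.279) = 0.3430 × 18.6 × 0.5881 = 3.752 mg/L.
x_c = v t_c = 0.240 m/s × 1.279 d × 86400 s/d = 26520 m ≈ 26.5 km.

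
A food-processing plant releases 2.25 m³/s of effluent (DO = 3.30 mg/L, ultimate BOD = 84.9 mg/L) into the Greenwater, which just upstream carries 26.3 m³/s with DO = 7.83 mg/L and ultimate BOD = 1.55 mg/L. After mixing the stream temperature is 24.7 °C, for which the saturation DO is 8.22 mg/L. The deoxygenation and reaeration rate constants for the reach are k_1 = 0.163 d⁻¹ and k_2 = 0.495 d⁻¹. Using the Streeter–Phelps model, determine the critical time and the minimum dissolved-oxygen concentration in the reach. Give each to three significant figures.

t_c ≈ 2.72 d; minimum DO ≈ 6.50 mg/L

Mixed DO = (26.3×7.83 + 2.25×3.30)/(26.3+2.25) = 213.4/28.55 = 7.473 mg/L.
Mixed L₀ = (26.3×1.55 + 2.25×84.9)/(28.55) = 231.8/28.55 = 8.119 mg/L.
Initial deficit D₀ = C_s − DO₀ = 8.22 − 7.473 = 0.7470 mg/L.
t_c = (1/0.3320) ln[(0.495/0.163)(1 − 0.7470×0.3320/(0.163×8.119))] = 3.012 × ln(2.468) = 2.721 d.
D_c = (0.163/0.495) × 8.119 × e^(−0.163×2.721) = 0.3293 × 8.119 × 0.6418 = 1.716 mg/L.
Minimum DO = 8.22 − 1.716 = 6.504 mg/L.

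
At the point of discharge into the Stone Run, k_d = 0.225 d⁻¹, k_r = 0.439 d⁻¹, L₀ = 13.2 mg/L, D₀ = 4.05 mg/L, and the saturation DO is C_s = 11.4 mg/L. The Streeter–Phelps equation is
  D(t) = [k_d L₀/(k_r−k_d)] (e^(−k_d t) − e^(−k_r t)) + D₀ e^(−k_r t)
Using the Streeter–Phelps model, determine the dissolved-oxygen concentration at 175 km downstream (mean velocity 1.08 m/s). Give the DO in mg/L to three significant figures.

Travel time t = x/v = 175 km / (1.08 m/s) = 175000 m / 1.08 m/s = 162000 s = 1.875 d.
k_d L₀/(k_r−k_d) = 0.225×13.2/(0.439−0.225) = 2.970/0.2140 = 13.88 mg/L.
e^(−k_d t) = e^(−0.225×1.875) = 0.6558; e^(−k_r t) = e^(−0.439×1.875) = 0.4390.
D = 13.88 × (0.6558 − 0.4390) + 4.05 × 0.4390 = 3.009 + 1.778 = 4.786 mg/L.
DO = C_s − D = 11.4 − 4.786 = 6.614 mg/L.

DO ≈ 6.61 mg/L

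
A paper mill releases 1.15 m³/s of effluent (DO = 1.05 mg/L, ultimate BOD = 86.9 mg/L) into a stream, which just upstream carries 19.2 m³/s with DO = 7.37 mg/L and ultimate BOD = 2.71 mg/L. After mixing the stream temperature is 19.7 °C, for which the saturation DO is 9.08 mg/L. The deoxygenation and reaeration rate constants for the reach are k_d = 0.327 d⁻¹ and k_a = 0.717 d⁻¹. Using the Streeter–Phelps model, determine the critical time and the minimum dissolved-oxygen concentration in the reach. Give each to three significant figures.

t_c ≈ 0.986 d; minimum DO ≈ 6.61 mg/L

Mixed DO = (19.2×7.37 + 1.15×1.05)/(19.2+1.15) = 142.7/20.35 = 7.013 mg/L.
Mixed L₀ = (19.2×2.71 + 1.15×86.9)/(20.35) = 152.0/20.35 = 7.468 mg/L.
Initial deficit D₀ = C_s − DO₀ = 9.08 − 7.013 = 2.067 mg/L.
t_c = (1/0.3900) ln[(0.717/0.327)(1 − 2.067×0.3900/(0.327×7.468))] = 2.564 × ln(1.469) = 0.9857 d.
D_c = (0.327/0.717) × 7.468 × e^(−0.327×0.9857) = 0.4561 × 7.468 × 0.7245 = 2.467 mg/L.
Minimum DO = 9.08 − 2.467 = 6.613 mg/L.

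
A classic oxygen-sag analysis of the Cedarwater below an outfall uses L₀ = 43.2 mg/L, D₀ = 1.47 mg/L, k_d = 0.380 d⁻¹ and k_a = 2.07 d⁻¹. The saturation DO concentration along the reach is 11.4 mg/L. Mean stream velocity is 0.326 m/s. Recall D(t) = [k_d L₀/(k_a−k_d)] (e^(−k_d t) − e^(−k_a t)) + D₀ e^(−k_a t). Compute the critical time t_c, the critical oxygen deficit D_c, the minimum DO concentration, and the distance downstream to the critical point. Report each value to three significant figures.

t_c ≈ 0.906 d; D_c ≈ 5.62 mg/L; min DO ≈ 5.78 mg/L; x_c ≈ 25.5 km

With k_a/k_d = 5.447 and 1 − D₀(k_a−k_d)/(k_d L₀) = 0.8487,
t_c = ln(5.447 × 0.8487) / (2.07 − 0.380) = ln(4.623) / 1.690 = 1.531/1.690 = 0.9059 d.
L(t_c) = L₀ e^(−k_d t_c) = 43.2 × 0.7087 = 30.62 mg/L, and at the critical point k_a D_c = k_d L, so D_c = (0.380/2.07) × 30.62 = 5.621 mg/L.
Minimum DO = C_s − D_c = 11.4 − 5.621 = 5.779 mg/L.
x_c = v t_c = 0.326 m/s × 0.9059 d × 86400 s/d = 25520 m ≈ 25.5 km.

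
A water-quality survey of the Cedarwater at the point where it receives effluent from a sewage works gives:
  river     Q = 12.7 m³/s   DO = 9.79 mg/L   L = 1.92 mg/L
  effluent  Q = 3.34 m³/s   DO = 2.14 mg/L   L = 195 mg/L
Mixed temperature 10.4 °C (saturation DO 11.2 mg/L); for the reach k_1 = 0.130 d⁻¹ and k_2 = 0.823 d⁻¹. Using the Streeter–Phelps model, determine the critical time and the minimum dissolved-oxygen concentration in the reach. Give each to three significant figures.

Mixed DO = (12.7×9.79 + 3.34×2.14)/(12.7+3.34) = 131.5/16.04 = 8.197 mg/L.
Mixed L₀ = (12.7×1.92 + 3.34×195)/(16.04) = 675.7/16.04 = 42.12 mg/L.
Initial deficit D₀ = C_s − DO₀ = 11.2 − 8.197 = 3.003 mg/L.
t_c = (1/0.6930) ln[(0.823/0.130)(1 − 3.003×0.6930/(0.130×42.12))] = 1.443 × ln(3.925) = 1.973 d.
D_c = (0.130/0.823) × 42.12 × e^(−0.130×1.973) = 0.1580 × 42.12 × 0.7738 = 5.149 mg/L.
Minimum DO = 11.2 − 5.149 = 6.051 mg/L.

t_c ≈ 1.97 d; minimum DO ≈ 6.05 mg/L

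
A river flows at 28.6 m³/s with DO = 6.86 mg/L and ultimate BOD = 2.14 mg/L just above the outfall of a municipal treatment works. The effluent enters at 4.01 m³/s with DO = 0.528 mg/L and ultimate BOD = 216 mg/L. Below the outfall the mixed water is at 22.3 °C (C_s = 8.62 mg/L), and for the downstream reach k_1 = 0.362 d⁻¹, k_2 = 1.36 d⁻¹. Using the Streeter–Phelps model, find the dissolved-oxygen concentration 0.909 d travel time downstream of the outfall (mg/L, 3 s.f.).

Mixed DO = (28.6×6.86 + 4.01×0.528)/(28.6+4.01) = 198.3/32.61 = 6.081 mg/L.
Mixed L₀ = (28.6×2.14 + 4.01×216)/(32.61) = 927.4/32.61 = 28.44 mg/L.
Initial deficit D₀ = C_s − DO₀ = 8.62 − 6.081 = 2.539 mg/L.
D(0.909) = [0.362×28.44/(1.36−0.362)](e^(−0.362×0.909) − e^(−1.36×0.909)) + 2.539 e^(−1.36×0.909)
= 10.32 × (0.7196 − 0.2905) + 2.539 × 0.2905 = 5.164 mg/L.
DO = 8.62 − 5.164 = 3.456 mg/L.

DO ≈ 3.46 mg/L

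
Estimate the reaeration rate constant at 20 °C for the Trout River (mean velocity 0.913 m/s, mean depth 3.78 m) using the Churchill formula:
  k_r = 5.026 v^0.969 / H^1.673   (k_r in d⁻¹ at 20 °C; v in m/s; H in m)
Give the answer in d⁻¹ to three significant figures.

k_r = 5.026 × 0.913^0.969 / 3.78^1.673 = 5.026 × 0.9156 / 9.250 = 0.4975 d⁻¹.

k_r ≈ 0.497 d⁻¹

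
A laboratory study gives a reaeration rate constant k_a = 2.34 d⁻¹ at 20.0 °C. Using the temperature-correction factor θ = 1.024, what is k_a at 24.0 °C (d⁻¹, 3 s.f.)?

k_a(T₂) = k_a(T₁) · θ^(T₂−T₁) = 2.34 × 1.024^(24.0−20.0)
= 2.34 × 1.024^4.00 = 2.34 × 1.100 = 2.573 d⁻¹.

k_a ≈ 2.57 d⁻¹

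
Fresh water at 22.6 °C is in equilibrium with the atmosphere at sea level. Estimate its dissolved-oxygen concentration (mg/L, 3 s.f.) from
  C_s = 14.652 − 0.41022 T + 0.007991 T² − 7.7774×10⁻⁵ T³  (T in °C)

C_s = 14.652 − 0.41022×22.6 + 0.007991×22.6² − 7.7774×10⁻⁵×22.6³ = 8.565 mg/L.

C_s ≈ 8.56 mg/L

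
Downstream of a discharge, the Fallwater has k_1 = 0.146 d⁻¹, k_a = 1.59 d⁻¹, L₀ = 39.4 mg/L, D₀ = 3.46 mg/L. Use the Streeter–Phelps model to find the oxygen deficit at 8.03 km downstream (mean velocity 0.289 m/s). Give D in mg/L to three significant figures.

Travel time t = x/v = 8.03 km / (0.289 m/s) = 8030 m / 0.289 m/s = 27790 s = 0.3216 d.
k_1 L₀/(k_a−k_1) = 0.146×39.4/(1.59−0.146) = 5.752/1.444 = 3.984 mg/L.
e^(−k_1 t) = e^(−0.146×0.3216) = 0.9541; e^(−k_a t) = e^(−1.59×0.3216) = 0.5997.
D = 3.984 × (0.9541 − 0.5997) + 3.46 × 0.5997 = 1.412 + 2.075 = 3.487 mg/L.

D ≈ 3.49 mg/L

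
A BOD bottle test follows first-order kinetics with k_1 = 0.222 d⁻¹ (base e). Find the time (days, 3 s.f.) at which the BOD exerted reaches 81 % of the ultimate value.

y/L₀ = 1 − e^(−k_1 t) = 0.81 ⇒ e^(−k_1 t) = 0.190
t = −ln(0.190) / 0.222 = 1.661 / 0.222 = 7.481 d.

t ≈ 7.48 d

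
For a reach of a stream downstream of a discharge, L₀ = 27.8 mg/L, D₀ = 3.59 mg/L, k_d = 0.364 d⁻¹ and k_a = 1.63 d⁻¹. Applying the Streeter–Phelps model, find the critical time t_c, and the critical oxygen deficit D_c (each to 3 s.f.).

At the critical point dD/dt = 0, so k_d L₀ e^(−k_d t) = k_a D. Substituting D(t) from the Streeter–Phelps equation and solving for t gives
t_c = ln[(k_a/k_d)(1 − D₀(k_a−k_d)/(k_d L₀))] / (k_a−k_d).
Here k_a−k_d = 1.266 d⁻¹ and 1 − D₀(k_a−k_d)/(k_d L₀) = 1 − 3.59×1.266/(0.364×27.8) = 0.5509, so
t_c = ln(4.478 × 0.5509) / 1.266 = 0.9029 / 1.266 = 0.7132 d.
D_c = (k_d/k_a) L₀ e^(−k_d t_c) = (0.364/1.63) × 27.8 × e^(−0.364×0.7132) = 0.2233 × 27.8 × 0.7714 = 4.789 mg/L.

t_c ≈ 0.713 d; D_c ≈ 4.79 mg/L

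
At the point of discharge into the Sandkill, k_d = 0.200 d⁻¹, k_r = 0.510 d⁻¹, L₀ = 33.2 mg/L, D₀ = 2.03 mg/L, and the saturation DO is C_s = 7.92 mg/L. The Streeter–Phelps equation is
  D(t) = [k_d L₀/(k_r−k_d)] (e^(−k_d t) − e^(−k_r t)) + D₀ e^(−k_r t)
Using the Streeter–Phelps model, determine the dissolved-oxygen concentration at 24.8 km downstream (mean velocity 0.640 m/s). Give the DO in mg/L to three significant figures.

DO ≈ 3.76 mg/L

Travel time t = x/v = 24.8 km / (0.640 m/s) = 24800 m / 0.640 m/s = 38750 s = 0.4485 d.
k_d L₀/(k_r−k_d) = 0.200×33.2/(0.510−0.200) = 6.640/0.3100 = 21.42 mg/L.
e^(−k_d t) = e^(−0.200×0.4485) = 0.9142; e^(−k_r t) = e^(−0.510×0.4485) = 0.7955.
D = 21.42 × (0.9142 − 0.7955) + 2.03 × 0.7955 = 2.542 + 1.615 = 4.157 mg/L.
DO = C_s − D = 7.92 − 4.157 = 3.763 mg/L.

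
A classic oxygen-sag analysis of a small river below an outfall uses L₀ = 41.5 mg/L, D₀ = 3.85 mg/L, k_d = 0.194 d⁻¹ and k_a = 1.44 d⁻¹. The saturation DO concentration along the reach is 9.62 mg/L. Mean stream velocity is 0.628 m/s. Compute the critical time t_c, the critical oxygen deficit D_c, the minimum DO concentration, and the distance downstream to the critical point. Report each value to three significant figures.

With k_a/k_d = 7.423 and 1 − D₀(k_a−k_d)/(k_d L₀) = 0.4042,
t_c = ln(7.423 × 0.4042) / (1.44 − 0.194) = ln(3.000) / 1.246 = 1.099/1.246 = 0.8817 d.
L(t_c) = L₀ e^(−k_d t_c) = 41.5 × 0.8428 = 34.98 mg/L, and at the critical point k_a D_c = k_d L, so D_c = (0.194/1.44) × 34.98 = 4.712 mg/L.
Minimum DO = C_s − D_c = 9.62 − 4.712 = 4.908 mg/L.
x_c = v t_c = 0.628 m/s × 0.8817 d × 86400 s/d = 47840 m ≈ 47.8 km.

t_c ≈ 0.882 d; D_c ≈ 4.71 mg/L; min DO ≈ 4.91 mg/L; x_c ≈ 47.8 km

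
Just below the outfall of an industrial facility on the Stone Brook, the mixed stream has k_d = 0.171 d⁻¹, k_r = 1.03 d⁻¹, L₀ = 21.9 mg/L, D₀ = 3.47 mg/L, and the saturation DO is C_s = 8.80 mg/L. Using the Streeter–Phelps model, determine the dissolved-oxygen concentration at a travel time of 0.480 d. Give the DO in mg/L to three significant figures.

DO ≈ 5.33 mg/L

k_d L₀/(k_r−k_d) = 0.171×21.9/(1.03−0.171) = 3.745/0.8590 = 4.360 mg/L.
e^(−k_d t) = e^(−0.171×0.4800) = 0.9212; e^(−k_r t) = e^(−1.03×0.4800) = 0.6099.
D = 4.360 × (0.9212 − 0.6099) + 3.47 × 0.6099 = 1.357 + 2.116 = 3.473 mg/L.
DO = C_s − D = 8.80 − 3.473 = 5.327 mg/L.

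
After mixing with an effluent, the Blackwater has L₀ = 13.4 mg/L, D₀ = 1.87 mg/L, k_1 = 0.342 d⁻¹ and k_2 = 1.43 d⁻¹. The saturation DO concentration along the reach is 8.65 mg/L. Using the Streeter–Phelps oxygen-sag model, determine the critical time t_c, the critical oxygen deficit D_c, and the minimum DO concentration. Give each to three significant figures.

t_c = [1/(k_2−k_1)] ln[(k_2/k_1)(1 − D₀(k_2−k_1)/(k_1 L₀))]
= [1/(1.43−0.342)] ln[(1.43/0.342)(1 − 1.87×1.088/(0.342×13.4))]
= (1/1.088) ln[4.181 × 0.5560] = 0.9191 × ln(2.325) = 0.9191 × 0.8437 = 0.7755 d.
D_c = (k_1/k_2) L₀ e^(−k_1 t_c) = (0.342/1.43) × 13.4 × e^(−0.342×0.7755) = 0.2392 × 13.4 × 0.7670 = 2.458 mg/L.
Minimum DO = C_s − D_c = 8.65 − 2.458 = 6.192 mg/L.

t_c ≈ 0.775 d; D_c ≈ 2.46 mg/L; min DO ≈ 6.19 mg/L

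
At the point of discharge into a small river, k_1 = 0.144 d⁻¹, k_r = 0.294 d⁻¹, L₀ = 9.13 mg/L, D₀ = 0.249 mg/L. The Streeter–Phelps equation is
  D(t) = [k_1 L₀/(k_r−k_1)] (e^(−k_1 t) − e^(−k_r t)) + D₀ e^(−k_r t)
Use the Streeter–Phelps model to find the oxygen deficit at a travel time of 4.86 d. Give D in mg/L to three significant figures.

k_1 L₀/(k_r−k_1) = 0.144×9.13/(0.294−0.144) = 1.315/0.1500 = 8.765 mg/L.
e^(−k_1 t) = e^(−0.144×4.860) = 0.4967; e^(−k_r t) = e^(−0.294×4.860) = 0.2396.
D = 8.765 × (0.4967 − 0.2396) + 0.249 × 0.2396 = 2.253 + 0.05966 = 2.313 mg/L.

D ≈ 2.31 mg/L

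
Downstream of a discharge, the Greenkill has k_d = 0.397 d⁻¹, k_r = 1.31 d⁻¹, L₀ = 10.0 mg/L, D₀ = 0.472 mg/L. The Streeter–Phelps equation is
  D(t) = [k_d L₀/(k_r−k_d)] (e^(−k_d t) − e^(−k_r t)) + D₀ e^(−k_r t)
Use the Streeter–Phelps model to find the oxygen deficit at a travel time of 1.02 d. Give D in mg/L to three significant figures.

D ≈ 1.88 mg/L

k_d L₀/(k_r−k_d) = 0.397×10.0/(1.31−0.397) = 3.970/0.9130 = 4.348 mg/L.
e^(−k_d t) = e^(−0.397×1.020) = 0.6670; e^(−k_r t) = e^(−1.31×1.020) = 0.2628.
D = 4.348 × (0.6670 − 0.2628) + 0.472 × 0.2628 = 1.757 + 0.1241 = 1.882 mg/L.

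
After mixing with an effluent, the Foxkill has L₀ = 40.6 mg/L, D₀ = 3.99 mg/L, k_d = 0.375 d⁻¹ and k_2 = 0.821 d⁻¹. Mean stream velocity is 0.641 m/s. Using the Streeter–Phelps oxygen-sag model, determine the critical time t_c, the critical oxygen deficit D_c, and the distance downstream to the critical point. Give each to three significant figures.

At the critical point dD/dt = 0, so k_d L₀ e^(−k_d t) = k_2 D. Substituting D(t) from the Streeter–Phelps equation and solving for t gives
t_c = ln[(k_2/k_d)(1 − D₀(k_2−k_d)/(k_d L₀))] / (k_2−k_d).
Here k_2−k_d = 0.4460 d⁻¹ and 1 − D₀(k_2−k_d)/(k_d L₀) = 1 − 3.99×0.4460/(0.375×40.6) = 0.8831, so
t_c = ln(2.189 × 0.8831) / 0.4460 = 0.6593 / 0.4460 = 1.478 d.
L(t_c) = L₀ e^(−k_d t_c) = 40.6 × 0.5744 = 23.32 mg/L, and at the critical point k_2 D_c = k_d L, so D_c = (0.375/0.821) × 23.32 = 10.65 mg/L.
x_c = v t_c = 0.641 m/s × 1.478 d × 86400 s/d = 81870 m ≈ 81.9 km.

t_c ≈ 1.48 d; D_c ≈ 10.7 mg/L; x_c ≈ 81.9 km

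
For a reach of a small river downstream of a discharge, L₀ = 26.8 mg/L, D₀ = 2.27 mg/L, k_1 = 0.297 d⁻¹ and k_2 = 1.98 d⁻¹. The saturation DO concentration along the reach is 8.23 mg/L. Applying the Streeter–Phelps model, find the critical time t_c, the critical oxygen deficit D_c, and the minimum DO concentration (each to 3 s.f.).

At the critical point dD/dt = 0, so k_1 L₀ e^(−k_1 t) = k_2 D. Substituting D(t) from the Streeter–Phelps equation and solving for t gives
t_c = ln[(k_2/k_1)(1 − D₀(k_2−k_1)/(k_1 L₀))] / (k_2−k_1).
Here k_2−k_1 = 1.683 d⁻¹ and 1 − D₀(k_2−k_1)/(k_1 L₀) = 1 − 2.27×1.683/(0.297×26.8) = 0.5200, so
t_c = ln(6.667 × 0.5200) / 1.683 = 1.243 / 1.683 = 0.7387 d.
L(t_c) = L₀ e^(−k_1 t_c) = 26.8 × 0.8030 = 21.52 mg/L, and at the critical point k_2 D_c = k_1 L, so D_c = (0.297/1.98) × 21.52 = 3.228 mg/L.
Minimum DO = C_s − D_c = 8.23 − 3.228 = 5.002 mg/L.

t_c ≈ 0.739 d; D_c ≈ 3.23 mg/L; min DO ≈ 5.00 mg/L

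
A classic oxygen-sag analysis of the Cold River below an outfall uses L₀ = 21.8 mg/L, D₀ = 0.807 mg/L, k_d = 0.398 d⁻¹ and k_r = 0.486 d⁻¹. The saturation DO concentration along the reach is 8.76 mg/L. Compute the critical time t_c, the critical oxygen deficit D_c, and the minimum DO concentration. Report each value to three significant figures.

t_c ≈ 2.18 d; D_c ≈ 7.51 mg/L; min DO ≈ 1.25 mg/L

t_c = [1/(k_r−k_d)] ln[(k_r/k_d)(1 − D₀(k_r−k_d)/(k_d L₀))]
= [1/(0.486−0.398)] ln[(0.486/0.398)(1 − 0.807×0.08800/(0.398×21.8))]
= (1/0.08800) ln[1.221 × 0.9918] = 11.36 × ln(1.211) = 11.36 × 0.1915 = 2.177 d.
L(t_c) = L₀ e^(−k_d t_c) = 21.8 × 0.4205 = 9.167 mg/L, and at the critical point k_r D_c = k_d L, so D_c = (0.398/0.486) × 9.167 = 7.507 mg/L.
Minimum DO = C_s − D_c = 8.76 − 7.507 = 1.253 mg/L.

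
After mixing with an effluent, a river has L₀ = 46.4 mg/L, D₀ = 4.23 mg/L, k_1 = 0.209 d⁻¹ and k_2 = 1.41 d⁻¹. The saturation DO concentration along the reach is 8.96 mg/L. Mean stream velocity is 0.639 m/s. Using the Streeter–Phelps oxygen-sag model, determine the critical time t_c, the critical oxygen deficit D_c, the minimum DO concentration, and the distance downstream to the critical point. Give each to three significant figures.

t_c ≈ 0.972 d; D_c ≈ 5.61 mg/L; min DO ≈ 3.35 mg/L; x_c ≈ 53.6 km

With k_2/k_1 = 6.746 and 1 − D₀(k_2−k_1)/(k_1 L₀) = 0.4761,
t_c = ln(6.746 × 0.4761) / (1.41 − 0.209) = ln(3.212) / 1.201 = 1.167/1.201 = 0.9717 d.
L(t_c) = L₀ e^(−k_1 t_c) = 46.4 × 0.8162 = 37.87 mg/L, and at the critical point k_2 D_c = k_1 L, so D_c = (0.209/1.41) × 37.87 = 5.614 mg/L.
Minimum DO = C_s − D_c = 8.96 − 5.614 = 3.346 mg/L.
x_c = v t_c = 0.639 m/s × 0.9717 d × 86400 s/d = 53640 m ≈ 53.6 km.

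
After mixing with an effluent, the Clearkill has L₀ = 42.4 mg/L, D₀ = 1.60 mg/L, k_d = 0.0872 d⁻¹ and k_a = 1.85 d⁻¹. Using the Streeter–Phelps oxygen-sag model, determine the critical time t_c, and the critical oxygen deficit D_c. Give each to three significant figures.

t_c = [1/(k_a−k_d)] ln[(k_a/k_d)(1 − D₀(k_a−k_d)/(k_d L₀))]
= [1/(1.85−0.0872)] ln[(1.85/0.0872)(1 − 1.60×1.763/(0.0872×42.4))]
= (1/1.763) ln[21.22 × 0.2371] = 0.5673 × ln(5.031) = 0.5673 × 1.616 = 0.9165 d.
L(t_c) = L₀ e^(−k_d t_c) = 42.4 × 0.9232 = 39.14 mg/L, and at the critical point k_a D_c = k_d L, so D_c = (0.0872/1.85) × 39.14 = 1.845 mg/L.

t_c ≈ 0.917 d; D_c ≈ 1.85 mg/L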